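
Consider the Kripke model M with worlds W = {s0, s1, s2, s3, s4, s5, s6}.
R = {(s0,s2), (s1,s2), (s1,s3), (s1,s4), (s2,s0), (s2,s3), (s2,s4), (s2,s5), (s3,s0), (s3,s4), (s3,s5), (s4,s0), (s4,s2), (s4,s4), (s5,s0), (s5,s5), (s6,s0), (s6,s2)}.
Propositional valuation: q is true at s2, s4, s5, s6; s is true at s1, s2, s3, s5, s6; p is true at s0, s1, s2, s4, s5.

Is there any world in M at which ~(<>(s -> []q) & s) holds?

Yes

Let φ = ~(<>(s -> []q) & s). Evaluate φ at each world:
  s0 (successors {s2}): φ is true.
  s1 (successors {s2, s3, s4}): φ is false.
  s2 (successors {s0, s3, s4, s5}): φ is false.
  s3 (successors {s0, s4, s5}): φ is false.
  s4 (successors {s0, s2, s4}): φ is true.
  s5 (successors {s0, s5}): φ is false.
  s6 (successors {s0, s2}): φ is false.
Detail at s0 (witness):
  At s0: <>(s -> []q) & s is false, so ~(<>(s -> []q) & s) is true.
    At s0: <>(s -> []q) is false, s is false, so <>(s -> []q) & s is false.
      At s0: <>(s -> []q) requires s -> []q at some successor in {s2}.
        At s2: s -> []q is false.
      So <>(s -> []q) is false at s0.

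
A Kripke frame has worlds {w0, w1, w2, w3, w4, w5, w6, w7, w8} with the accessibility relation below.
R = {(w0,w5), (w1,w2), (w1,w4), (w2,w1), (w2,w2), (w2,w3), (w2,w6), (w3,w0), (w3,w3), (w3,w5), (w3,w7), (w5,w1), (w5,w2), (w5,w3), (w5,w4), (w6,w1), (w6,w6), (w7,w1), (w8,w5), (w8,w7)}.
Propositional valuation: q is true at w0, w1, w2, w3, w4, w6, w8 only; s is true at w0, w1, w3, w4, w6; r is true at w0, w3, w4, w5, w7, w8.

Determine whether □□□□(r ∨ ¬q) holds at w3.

No

Recall that □ψ holds at a world iff ψ holds at every accessible world, and ◇ψ holds iff ψ holds at some accessible world.
At w3: □□□□(r ∨ ¬q) requires □□□(r ∨ ¬q) at every successor {w0, w3, w5, w7}.
  □□□(r ∨ ¬q) fails at w0, so □□□□(r ∨ ¬q) is false at w3.
    At w0: □□□(r ∨ ¬q) requires □□(r ∨ ¬q) at every successor {w5}.
      □□(r ∨ ¬q) fails at w5, so □□□(r ∨ ¬q) is false at w0.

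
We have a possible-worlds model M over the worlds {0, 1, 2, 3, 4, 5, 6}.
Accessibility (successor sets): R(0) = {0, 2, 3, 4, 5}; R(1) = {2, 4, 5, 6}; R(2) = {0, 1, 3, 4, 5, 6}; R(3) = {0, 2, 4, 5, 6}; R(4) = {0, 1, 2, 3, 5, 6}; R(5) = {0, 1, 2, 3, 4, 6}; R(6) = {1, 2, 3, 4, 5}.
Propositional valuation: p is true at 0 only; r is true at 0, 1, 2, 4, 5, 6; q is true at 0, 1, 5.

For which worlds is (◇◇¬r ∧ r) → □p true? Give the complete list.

Let φ = (◇◇¬r ∧ r) → □p. Evaluate φ at each world:
  0 (successors {0, 2, 3, 4, 5}): φ is false.
  1 (successors {2, 4, 5, 6}): φ is false.
  2 (successors {0, 1, 3, 4, 5, 6}): φ is false.
  3 (successors {0, 2, 4, 5, 6}): φ is true.
  4 (successors {0, 1, 2, 3, 5, 6}): φ is false.
  5 (successors {0, 1, 2, 3, 4, 6}): φ is false.
  6 (successors {1, 2, 3, 4, 5}): φ is false.
For instance, at 5:
  At 5: ◇◇¬r ∧ r is true, □p is false, so (◇◇¬r ∧ r) → □p is false.
    At 5: ◇◇¬r is true, r is true, so ◇◇¬r ∧ r is true.
      At 5: ◇◇¬r requires ◇¬r at some successor in {0, 1, 2, 3, 4, 6}.
        ◇¬r holds at 0, so ◇◇¬r is true at 5.
    At 5: □p requires p at every successor {0, 1, 2, 3, 4, 6}.
      p fails at 1, so □p is false at 5.
Satisfying worlds: {3}

3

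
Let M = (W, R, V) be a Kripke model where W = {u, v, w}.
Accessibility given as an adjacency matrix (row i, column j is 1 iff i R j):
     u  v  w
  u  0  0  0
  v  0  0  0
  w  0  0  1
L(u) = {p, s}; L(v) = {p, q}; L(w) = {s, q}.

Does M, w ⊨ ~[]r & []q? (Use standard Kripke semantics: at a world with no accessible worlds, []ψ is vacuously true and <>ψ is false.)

At w: ~[]r is true, []q is true, so ~[]r & []q is true.
  At w: []r is false, so ~[]r is true.
    At w: []r requires r at every successor {w}.
      r fails at w, so []r is false at w.
  At w: []q requires q at every successor {w}.
    At w: q is true.
  So []q is true at w.

Yes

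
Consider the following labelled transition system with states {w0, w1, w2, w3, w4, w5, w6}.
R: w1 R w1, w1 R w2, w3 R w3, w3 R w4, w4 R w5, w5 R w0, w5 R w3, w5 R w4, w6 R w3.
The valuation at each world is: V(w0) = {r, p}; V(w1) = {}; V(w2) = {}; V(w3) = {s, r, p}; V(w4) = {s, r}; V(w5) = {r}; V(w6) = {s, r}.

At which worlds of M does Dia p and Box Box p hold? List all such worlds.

none

Let φ = Dia p and Box Box p. Evaluate φ at each world:
  w0 (successors ∅): φ is false.
  w1 (successors {w1, w2}): φ is false.
  w2 (successors ∅): φ is false.
  w3 (successors {w3, w4}): φ is false.
  w4 (successors {w5}): φ is false.
  w5 (successors {w0, w3, w4}): φ is false.
  w6 (successors {w3}): φ is false.
For instance, at w1:
  At w1: Dia p is false, Box Box p is false, so Dia p and Box Box p is false.
    At w1: Dia p requires p at some successor in {w1, w2}.
      At w1: p is false.
      At w2: p is false.
    So Dia p is false at w1.
    At w1: Box Box p requires Box p at every successor {w1, w2}.
      Box p fails at w1, so Box Box p is false at w1.
Satisfying worlds: none.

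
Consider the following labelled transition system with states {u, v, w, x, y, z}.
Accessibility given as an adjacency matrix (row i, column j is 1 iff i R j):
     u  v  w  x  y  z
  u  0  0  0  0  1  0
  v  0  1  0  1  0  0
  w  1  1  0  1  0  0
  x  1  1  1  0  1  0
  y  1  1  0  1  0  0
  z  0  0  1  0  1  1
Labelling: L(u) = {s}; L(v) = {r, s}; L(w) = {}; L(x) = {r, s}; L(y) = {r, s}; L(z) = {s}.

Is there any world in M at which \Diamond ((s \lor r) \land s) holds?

Recall that \Diamond ψ holds at a world iff ψ holds at some accessible world.
Let φ = \Diamond ((s \lor r) \land s). Evaluate φ at each world:
  u (successors {y}): φ is true.
  v (successors {v, x}): φ is true.
  w (successors {u, v, x}): φ is true.
  x (successors {u, v, w, y}): φ is true.
  y (successors {u, v, x}): φ is true.
  z (successors {w, y, z}): φ is true.
Detail at u (witness):
  At u: \Diamond ((s \lor r) \land s) requires (s \lor r) \land s at some successor in {y}.
    (s \lor r) \land s holds at y, so \Diamond ((s \lor r) \land s) is true at u.

Yes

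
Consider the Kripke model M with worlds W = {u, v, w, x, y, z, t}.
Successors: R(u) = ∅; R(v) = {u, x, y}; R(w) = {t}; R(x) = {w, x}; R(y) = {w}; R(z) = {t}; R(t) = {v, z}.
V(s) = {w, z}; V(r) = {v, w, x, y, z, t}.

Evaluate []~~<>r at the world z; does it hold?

At z: []~~<>r requires ~~<>r at every successor {t}.
    At t: ~<>r is false, so ~~<>r is true.
      At t: <>r is true, so ~<>r is false.
So []~~<>r is true at z.

Yes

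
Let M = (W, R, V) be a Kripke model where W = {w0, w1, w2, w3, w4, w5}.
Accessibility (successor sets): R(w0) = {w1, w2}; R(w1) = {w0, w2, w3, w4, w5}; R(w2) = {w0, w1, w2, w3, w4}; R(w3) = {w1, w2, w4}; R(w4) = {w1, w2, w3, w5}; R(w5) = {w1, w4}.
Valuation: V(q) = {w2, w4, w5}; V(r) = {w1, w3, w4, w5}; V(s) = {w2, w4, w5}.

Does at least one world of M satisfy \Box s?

Let φ = \Box s. Evaluate φ at each world:
  w0 (successors {w1, w2}): φ is false.
  w1 (successors {w0, w2, w3, w4, w5}): φ is false.
  w2 (successors {w0, w1, w2, w3, w4}): φ is false.
  w3 (successors {w1, w2, w4}): φ is false.
  w4 (successors {w1, w2, w3, w5}): φ is false.
  w5 (successors {w1, w4}): φ is false.
For instance, at w0:
  At w0: \Box s requires s at every successor {w1, w2}.
    s fails at w1, so \Box s is false at w0.

No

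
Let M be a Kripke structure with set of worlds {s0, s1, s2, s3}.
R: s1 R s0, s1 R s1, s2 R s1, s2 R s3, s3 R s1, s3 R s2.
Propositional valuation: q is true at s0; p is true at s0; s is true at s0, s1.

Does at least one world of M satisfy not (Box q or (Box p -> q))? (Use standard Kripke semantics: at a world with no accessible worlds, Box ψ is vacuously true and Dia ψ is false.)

No

Recall that Box ψ holds at a world iff ψ holds at every accessible world, and Dia ψ holds iff ψ holds at some accessible world.
Let φ = not (Box q or (Box p -> q)). Evaluate φ at each world:
  s0 (successors ∅): φ is false.
  s1 (successors {s0, s1}): φ is false.
  s2 (successors {s1, s3}): φ is false.
  s3 (successors {s1, s2}): φ is false.
For instance, at s3:
  At s3: Box q or (Box p -> q) is true, so not (Box q or (Box p -> q)) is false.
    At s3: Box q is false, Box p -> q is true, so Box q or (Box p -> q) is true.
      At s3: Box q requires q at every successor {s1, s2}.
        q fails at s1, so Box q is false at s3.
      At s3: Box p is false, q is false, so Box p -> q is true.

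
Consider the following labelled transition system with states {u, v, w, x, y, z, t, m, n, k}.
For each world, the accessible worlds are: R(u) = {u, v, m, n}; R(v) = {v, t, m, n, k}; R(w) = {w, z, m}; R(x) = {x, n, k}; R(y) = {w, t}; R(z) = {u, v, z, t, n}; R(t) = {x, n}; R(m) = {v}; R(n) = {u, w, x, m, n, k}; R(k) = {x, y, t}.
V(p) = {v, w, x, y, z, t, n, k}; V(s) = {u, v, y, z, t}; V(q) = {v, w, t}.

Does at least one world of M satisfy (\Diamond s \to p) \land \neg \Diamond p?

Recall that \Diamond ψ holds at a world iff ψ holds at some accessible world.
Let φ = (\Diamond s \to p) \land \neg \Diamond p. Evaluate φ at each world:
  u (successors {u, v, m, n}): φ is false.
  v (successors {v, t, m, n, k}): φ is false.
  w (successors {w, z, m}): φ is false.
  x (successors {x, n, k}): φ is false.
  y (successors {w, t}): φ is false.
  z (successors {u, v, z, t, n}): φ is false.
  t (successors {x, n}): φ is false.
  m (successors {v}): φ is false.
  n (successors {u, w, x, m, n, k}): φ is false.
  k (successors {x, y, t}): φ is false.
For instance, at t:
  At t: \Diamond s \to p is true, \neg \Diamond p is false, so (\Diamond s \to p) \land \neg \Diamond p is false.
    At t: \Diamond s is false, p is true, so \Diamond s \to p is true.
      At t: \Diamond s requires s at some successor in {x, n}.
        At x: s is false.
        At n: s is false.
      So \Diamond s is false at t.
    At t: \Diamond p is true, so \neg \Diamond p is false.
      At t: \Diamond p requires p at some successor in {x, n}.
        p holds at x, so \Diamond p is true at t.

No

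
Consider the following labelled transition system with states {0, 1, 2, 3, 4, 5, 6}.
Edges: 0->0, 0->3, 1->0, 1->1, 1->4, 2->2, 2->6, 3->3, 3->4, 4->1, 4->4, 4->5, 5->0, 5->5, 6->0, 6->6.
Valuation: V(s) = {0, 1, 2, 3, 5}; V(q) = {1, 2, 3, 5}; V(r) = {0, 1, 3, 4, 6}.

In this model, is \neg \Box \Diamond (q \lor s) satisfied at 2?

No

Recall that \Box ψ holds at a world iff ψ holds at every accessible world, and \Diamond ψ holds iff ψ holds at some accessible world.
At 2: \Box \Diamond (q \lor s) is true, so \neg \Box \Diamond (q \lor s) is false.
  At 2: \Box \Diamond (q \lor s) requires \Diamond (q \lor s) at every successor {2, 6}.
      At 2: \Diamond (q \lor s) requires q \lor s at some successor in {2, 6}.
        q \lor s holds at 2, so \Diamond (q \lor s) is true at 2.
      At 6: \Diamond (q \lor s) requires q \lor s at some successor in {0, 6}.
        q \lor s holds at 0, so \Diamond (q \lor s) is true at 6.
  So \Box \Diamond (q \lor s) is true at 2.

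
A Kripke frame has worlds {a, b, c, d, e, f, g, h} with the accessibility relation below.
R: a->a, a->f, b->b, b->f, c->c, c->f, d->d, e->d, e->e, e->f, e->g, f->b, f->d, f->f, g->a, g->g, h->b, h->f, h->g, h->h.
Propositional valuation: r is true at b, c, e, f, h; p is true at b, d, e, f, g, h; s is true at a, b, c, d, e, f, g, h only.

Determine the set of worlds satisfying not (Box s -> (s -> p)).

Let φ = not (Box s -> (s -> p)). Evaluate φ at each world:
  a (successors {a, f}): φ is true.
  b (successors {b, f}): φ is false.
  c (successors {c, f}): φ is true.
  d (successors {d}): φ is false.
  e (successors {d, e, f, g}): φ is false.
  f (successors {b, d, f}): φ is false.
  g (successors {a, g}): φ is false.
  h (successors {b, f, g, h}): φ is false.
For instance, at b:
  At b: Box s -> (s -> p) is true, so not (Box s -> (s -> p)) is false.
    At b: Box s is true, s -> p is true, so Box s -> (s -> p) is true.
      At b: Box s requires s at every successor {b, f}.
        At b: s is true.
        At f: s is true.
      So Box s is true at b.
Satisfying worlds: {a, c}

a, c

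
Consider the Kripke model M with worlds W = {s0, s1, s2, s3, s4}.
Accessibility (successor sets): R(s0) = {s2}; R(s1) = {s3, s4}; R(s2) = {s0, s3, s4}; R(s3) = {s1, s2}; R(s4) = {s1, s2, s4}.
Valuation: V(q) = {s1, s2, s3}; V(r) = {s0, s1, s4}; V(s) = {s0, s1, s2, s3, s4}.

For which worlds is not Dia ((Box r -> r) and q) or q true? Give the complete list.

Recall that Box ψ holds at a world iff ψ holds at every accessible world, and Dia ψ holds iff ψ holds at some accessible world.
Let φ = not Dia ((Box r -> r) and q) or q. Evaluate φ at each world:
  s0 (successors {s2}): φ is false.
  s1 (successors {s3, s4}): φ is true.
  s2 (successors {s0, s3, s4}): φ is true.
  s3 (successors {s1, s2}): φ is true.
  s4 (successors {s1, s2, s4}): φ is false.
For instance, at s0:
  At s0: not Dia ((Box r -> r) and q) is false, q is false, so not Dia ((Box r -> r) and q) or q is false.
    At s0: Dia ((Box r -> r) and q) is true, so not Dia ((Box r -> r) and q) is false.
      At s0: Dia ((Box r -> r) and q) requires (Box r -> r) and q at some successor in {s2}.
        (Box r -> r) and q holds at s2, so Dia ((Box r -> r) and q) is true at s0.
Satisfying worlds: {s1, s2, s3}

s1, s2, s3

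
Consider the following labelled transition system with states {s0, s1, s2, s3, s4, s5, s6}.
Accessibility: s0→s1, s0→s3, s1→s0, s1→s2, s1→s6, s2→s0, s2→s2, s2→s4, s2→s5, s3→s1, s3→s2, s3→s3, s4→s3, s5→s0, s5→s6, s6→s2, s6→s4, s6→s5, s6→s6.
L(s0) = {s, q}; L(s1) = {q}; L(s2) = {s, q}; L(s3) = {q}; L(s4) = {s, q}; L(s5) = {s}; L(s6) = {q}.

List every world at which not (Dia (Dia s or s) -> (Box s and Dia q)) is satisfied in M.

s0, s1, s3, s4, s5, s6

Let φ = not (Dia (Dia s or s) -> (Box s and Dia q)). Evaluate φ at each world:
  s0 (successors {s1, s3}): φ is true.
  s1 (successors {s0, s2, s6}): φ is true.
  s2 (successors {s0, s2, s4, s5}): φ is false.
  s3 (successors {s1, s2, s3}): φ is true.
  s4 (successors {s3}): φ is true.
  s5 (successors {s0, s6}): φ is true.
  s6 (successors {s2, s4, s5, s6}): φ is true.
For instance, at s0:
  At s0: Dia (Dia s or s) -> (Box s and Dia q) is false, so not (Dia (Dia s or s) -> (Box s and Dia q)) is true.
    At s0: Dia (Dia s or s) is true, Box s and Dia q is false, so Dia (Dia s or s) -> (Box s and Dia q) is false.
      At s0: Dia (Dia s or s) requires Dia s or s at some successor in {s1, s3}.
        Dia s or s holds at s1, so Dia (Dia s or s) is true at s0.
      At s0: Box s is false, Dia q is true, so Box s and Dia q is false.
Satisfying worlds: {s0, s1, s3, s4, s5, s6}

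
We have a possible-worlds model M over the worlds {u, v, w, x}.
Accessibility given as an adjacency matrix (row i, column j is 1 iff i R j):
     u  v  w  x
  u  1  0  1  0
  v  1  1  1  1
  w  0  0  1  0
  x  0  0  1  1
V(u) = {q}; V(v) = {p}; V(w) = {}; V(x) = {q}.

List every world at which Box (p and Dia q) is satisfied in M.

Recall that Box ψ holds at a world iff ψ holds at every accessible world, and Dia ψ holds iff ψ holds at some accessible world.
Let φ = Box (p and Dia q). Evaluate φ at each world:
  u (successors {u, w}): φ is false.
  v (successors {u, v, w, x}): φ is false.
  w (successors {w}): φ is false.
  x (successors {w, x}): φ is false.
For instance, at v:
  At v: Box (p and Dia q) requires p and Dia q at every successor {u, v, w, x}.
    p and Dia q fails at u, so Box (p and Dia q) is false at v.
      At u: p is false, Dia q is true, so p and Dia q is false.
Satisfying worlds: none.

none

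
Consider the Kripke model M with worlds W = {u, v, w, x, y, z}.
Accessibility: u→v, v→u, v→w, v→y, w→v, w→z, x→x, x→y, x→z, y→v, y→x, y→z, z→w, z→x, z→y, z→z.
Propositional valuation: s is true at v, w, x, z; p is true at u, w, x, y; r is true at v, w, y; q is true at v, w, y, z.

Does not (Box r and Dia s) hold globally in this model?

Let φ = not (Box r and Dia s). Evaluate φ at each world:
  u (successors {v}): φ is false.
  v (successors {u, w, y}): φ is true.
  w (successors {v, z}): φ is true.
  x (successors {x, y, z}): φ is true.
  y (successors {v, x, z}): φ is true.
  z (successors {w, x, y, z}): φ is true.
Detail at u (counterexample):
  At u: Box r and Dia s is true, so not (Box r and Dia s) is false.
    At u: Box r is true, Dia s is true, so Box r and Dia s is true.
      At u: Box r requires r at every successor {v}.
        At v: r is true.
      So Box r is true at u.
      At u: Dia s requires s at some successor in {v}.
        s holds at v, so Dia s is true at u.

No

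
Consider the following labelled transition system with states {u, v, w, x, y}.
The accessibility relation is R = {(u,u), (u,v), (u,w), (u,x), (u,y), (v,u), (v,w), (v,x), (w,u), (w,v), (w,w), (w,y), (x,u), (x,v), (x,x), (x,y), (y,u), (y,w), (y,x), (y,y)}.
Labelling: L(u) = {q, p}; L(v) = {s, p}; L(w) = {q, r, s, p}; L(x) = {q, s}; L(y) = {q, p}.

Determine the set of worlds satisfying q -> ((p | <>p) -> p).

u, v, w, y

Recall that <>ψ holds at a world iff ψ holds at some accessible world.
Let φ = q -> ((p | <>p) -> p). Evaluate φ at each world:
  u (successors {u, v, w, x, y}): φ is true.
  v (successors {u, w, x}): φ is true.
  w (successors {u, v, w, y}): φ is true.
  x (successors {u, v, x, y}): φ is false.
  y (successors {u, w, x, y}): φ is true.
For instance, at w:
  At w: q is true, (p | <>p) -> p is true, so q -> ((p | <>p) -> p) is true.
    At w: p | <>p is true, p is true, so (p | <>p) -> p is true.
      At w: p is true, <>p is true, so p | <>p is true.
Satisfying worlds: {u, v, w, y}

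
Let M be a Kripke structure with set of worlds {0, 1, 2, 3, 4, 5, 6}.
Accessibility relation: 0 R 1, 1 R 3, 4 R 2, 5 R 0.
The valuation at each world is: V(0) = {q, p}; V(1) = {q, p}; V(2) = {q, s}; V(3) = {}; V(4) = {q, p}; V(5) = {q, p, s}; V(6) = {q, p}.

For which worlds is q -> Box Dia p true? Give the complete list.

Let φ = q -> Box Dia p. Evaluate φ at each world:
  0 (successors {1}): φ is false.
  1 (successors {3}): φ is false.
  2 (successors ∅): φ is true.
  3 (successors ∅): φ is true.
  4 (successors {2}): φ is false.
  5 (successors {0}): φ is true.
  6 (successors ∅): φ is true.
For instance, at 5:
  At 5: q is true, Box Dia p is true, so q -> Box Dia p is true.
    At 5: Box Dia p requires Dia p at every successor {0}.
      At 0: Dia p is true.
    So Box Dia p is true at 5.
Satisfying worlds: {2, 3, 5, 6}

2, 3, 5, 6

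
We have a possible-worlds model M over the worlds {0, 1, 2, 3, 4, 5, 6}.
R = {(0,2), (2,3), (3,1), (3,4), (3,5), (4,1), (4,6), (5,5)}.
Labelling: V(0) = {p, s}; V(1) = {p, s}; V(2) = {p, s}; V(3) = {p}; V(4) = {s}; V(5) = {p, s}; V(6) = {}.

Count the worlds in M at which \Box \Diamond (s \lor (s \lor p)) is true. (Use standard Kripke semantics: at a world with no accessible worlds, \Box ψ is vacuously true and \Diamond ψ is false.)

Let φ = \Box \Diamond (s \lor (s \lor p)). Evaluate φ at each world:
  0 (successors {2}): φ is true.
  1 (successors ∅): φ is true.
  2 (successors {3}): φ is true.
  3 (successors {1, 4, 5}): φ is false.
  4 (successors {1, 6}): φ is false.
  5 (successors {5}): φ is true.
  6 (successors ∅): φ is true.
For instance, at 2:
  At 2: \Box \Diamond (s \lor (s \lor p)) requires \Diamond (s \lor (s \lor p)) at every successor {3}.
      At 3: \Diamond (s \lor (s \lor p)) requires s \lor (s \lor p) at some successor in {1, 4, 5}.
        s \lor (s \lor p) holds at 1, so \Diamond (s \lor (s \lor p)) is true at 3.
  So \Box \Diamond (s \lor (s \lor p)) is true at 2.
Satisfying worlds: {0, 1, 2, 5, 6}

5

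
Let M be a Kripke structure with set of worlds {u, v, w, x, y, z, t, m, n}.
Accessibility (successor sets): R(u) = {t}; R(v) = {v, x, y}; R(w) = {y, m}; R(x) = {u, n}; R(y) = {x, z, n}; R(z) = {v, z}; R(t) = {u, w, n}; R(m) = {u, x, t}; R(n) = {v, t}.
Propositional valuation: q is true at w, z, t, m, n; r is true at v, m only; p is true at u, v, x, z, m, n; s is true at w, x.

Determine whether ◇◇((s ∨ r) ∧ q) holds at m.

At m: ◇◇((s ∨ r) ∧ q) requires ◇((s ∨ r) ∧ q) at some successor in {u, x, t}.
  ◇((s ∨ r) ∧ q) holds at t, so ◇◇((s ∨ r) ∧ q) is true at m.
    At t: ◇((s ∨ r) ∧ q) requires (s ∨ r) ∧ q at some successor in {u, w, n}.
      (s ∨ r) ∧ q holds at w, so ◇((s ∨ r) ∧ q) is true at t.

Yes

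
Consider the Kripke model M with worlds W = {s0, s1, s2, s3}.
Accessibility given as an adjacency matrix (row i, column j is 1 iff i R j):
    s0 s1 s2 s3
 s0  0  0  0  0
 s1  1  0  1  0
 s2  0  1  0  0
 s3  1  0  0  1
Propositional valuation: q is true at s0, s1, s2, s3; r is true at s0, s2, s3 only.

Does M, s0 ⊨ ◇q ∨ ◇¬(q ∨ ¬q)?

No

At s0: ◇q is false, ◇¬(q ∨ ¬q) is false, so ◇q ∨ ◇¬(q ∨ ¬q) is false.
  At s0: no accessible worlds, so ◇q is false.
  At s0: no accessible worlds, so ◇¬(q ∨ ¬q) is false.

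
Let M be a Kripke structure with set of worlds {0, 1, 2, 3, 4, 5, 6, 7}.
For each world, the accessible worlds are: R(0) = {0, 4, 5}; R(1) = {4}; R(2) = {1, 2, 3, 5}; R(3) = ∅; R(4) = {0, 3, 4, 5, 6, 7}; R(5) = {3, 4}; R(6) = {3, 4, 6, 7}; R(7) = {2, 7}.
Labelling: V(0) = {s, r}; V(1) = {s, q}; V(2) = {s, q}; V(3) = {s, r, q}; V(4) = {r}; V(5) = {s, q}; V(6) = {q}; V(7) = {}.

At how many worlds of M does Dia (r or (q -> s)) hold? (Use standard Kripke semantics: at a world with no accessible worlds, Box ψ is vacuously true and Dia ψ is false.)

7

Let φ = Dia (r or (q -> s)). Evaluate φ at each world:
  0 (successors {0, 4, 5}): φ is true.
  1 (successors {4}): φ is true.
  2 (successors {1, 2, 3, 5}): φ is true.
  3 (successors ∅): φ is false.
  4 (successors {0, 3, 4, 5, 6, 7}): φ is true.
  5 (successors {3, 4}): φ is true.
  6 (successors {3, 4, 6, 7}): φ is true.
  7 (successors {2, 7}): φ is true.
For instance, at 2:
  At 2: Dia (r or (q -> s)) requires r or (q -> s) at some successor in {1, 2, 3, 5}.
    r or (q -> s) holds at 1, so Dia (r or (q -> s)) is true at 2.
Satisfying worlds: {0, 1, 2, 4, 5, 6, 7}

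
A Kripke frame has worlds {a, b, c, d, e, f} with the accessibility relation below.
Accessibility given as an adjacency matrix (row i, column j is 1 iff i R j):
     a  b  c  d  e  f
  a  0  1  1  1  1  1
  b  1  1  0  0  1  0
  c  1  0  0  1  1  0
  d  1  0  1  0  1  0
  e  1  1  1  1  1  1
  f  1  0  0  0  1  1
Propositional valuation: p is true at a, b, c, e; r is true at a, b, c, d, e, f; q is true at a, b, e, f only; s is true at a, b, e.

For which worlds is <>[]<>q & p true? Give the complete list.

Let φ = <>[]<>q & p. Evaluate φ at each world:
  a (successors {b, c, d, e, f}): φ is true.
  b (successors {a, b, e}): φ is true.
  c (successors {a, d, e}): φ is true.
  d (successors {a, c, e}): φ is false.
  e (successors {a, b, c, d, e, f}): φ is true.
  f (successors {a, e, f}): φ is false.
For instance, at d:
  At d: <>[]<>q is true, p is false, so <>[]<>q & p is false.
    At d: <>[]<>q requires []<>q at some successor in {a, c, e}.
      []<>q holds at a, so <>[]<>q is true at d.
Satisfying worlds: {a, b, c, e}

a, b, c, e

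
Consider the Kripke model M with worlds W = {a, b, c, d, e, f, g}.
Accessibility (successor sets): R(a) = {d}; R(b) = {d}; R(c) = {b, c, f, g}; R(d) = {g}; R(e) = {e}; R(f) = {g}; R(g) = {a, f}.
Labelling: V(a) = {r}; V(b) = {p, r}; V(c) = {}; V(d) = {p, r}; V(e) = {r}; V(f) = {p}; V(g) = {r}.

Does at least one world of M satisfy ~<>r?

No

Let φ = ~<>r. Evaluate φ at each world:
  a (successors {d}): φ is false.
  b (successors {d}): φ is false.
  c (successors {b, c, f, g}): φ is false.
  d (successors {g}): φ is false.
  e (successors {e}): φ is false.
  f (successors {g}): φ is false.
  g (successors {a, f}): φ is false.
For instance, at g:
  At g: <>r is true, so ~<>r is false.
    At g: <>r requires r at some successor in {a, f}.
      r holds at a, so <>r is true at g.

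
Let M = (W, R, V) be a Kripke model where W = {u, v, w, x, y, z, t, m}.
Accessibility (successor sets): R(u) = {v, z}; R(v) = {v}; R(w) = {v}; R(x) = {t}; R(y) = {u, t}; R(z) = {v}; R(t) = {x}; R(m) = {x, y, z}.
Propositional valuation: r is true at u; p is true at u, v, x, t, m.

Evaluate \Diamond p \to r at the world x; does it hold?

No

Recall that \Diamond ψ holds at a world iff ψ holds at some accessible world.
At x: \Diamond p is true, r is false, so \Diamond p \to r is false.
  At x: \Diamond p requires p at some successor in {t}.
    p holds at t, so \Diamond p is true at x.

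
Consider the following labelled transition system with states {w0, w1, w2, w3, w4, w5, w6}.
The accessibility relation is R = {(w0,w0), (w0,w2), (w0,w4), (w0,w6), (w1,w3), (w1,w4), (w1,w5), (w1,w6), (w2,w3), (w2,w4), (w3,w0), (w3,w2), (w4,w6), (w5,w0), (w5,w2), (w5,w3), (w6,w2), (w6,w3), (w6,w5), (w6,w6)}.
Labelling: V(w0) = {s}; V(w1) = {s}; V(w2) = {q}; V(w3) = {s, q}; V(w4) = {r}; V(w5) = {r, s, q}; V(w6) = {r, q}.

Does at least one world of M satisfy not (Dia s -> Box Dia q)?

Let φ = not (Dia s -> Box Dia q). Evaluate φ at each world:
  w0 (successors {w0, w2, w4, w6}): φ is false.
  w1 (successors {w3, w4, w5, w6}): φ is false.
  w2 (successors {w3, w4}): φ is false.
  w3 (successors {w0, w2}): φ is false.
  w4 (successors {w6}): φ is false.
  w5 (successors {w0, w2, w3}): φ is false.
  w6 (successors {w2, w3, w5, w6}): φ is false.
For instance, at w5:
  At w5: Dia s -> Box Dia q is true, so not (Dia s -> Box Dia q) is false.
    At w5: Dia s is true, Box Dia q is true, so Dia s -> Box Dia q is true.
      At w5: Dia s requires s at some successor in {w0, w2, w3}.
        s holds at w0, so Dia s is true at w5.
      At w5: Box Dia q requires Dia q at every successor {w0, w2, w3}.
        At w0: Dia q is true.
        At w2: Dia q is true.
        At w3: Dia q is true.
      So Box Dia q is true at w5.

No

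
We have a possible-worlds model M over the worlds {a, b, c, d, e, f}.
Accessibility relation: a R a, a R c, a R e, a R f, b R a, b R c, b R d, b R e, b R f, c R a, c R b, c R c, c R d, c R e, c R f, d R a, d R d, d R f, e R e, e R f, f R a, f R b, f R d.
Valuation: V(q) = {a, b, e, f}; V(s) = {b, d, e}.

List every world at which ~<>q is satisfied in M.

none

Recall that <>ψ holds at a world iff ψ holds at some accessible world.
Let φ = ~<>q. Evaluate φ at each world:
  a (successors {a, c, e, f}): φ is false.
  b (successors {a, c, d, e, f}): φ is false.
  c (successors {a, b, c, d, e, f}): φ is false.
  d (successors {a, d, f}): φ is false.
  e (successors {e, f}): φ is false.
  f (successors {a, b, d}): φ is false.
For instance, at b:
  At b: <>q is true, so ~<>q is false.
    At b: <>q requires q at some successor in {a, c, d, e, f}.
      q holds at a, so <>q is true at b.
Satisfying worlds: none.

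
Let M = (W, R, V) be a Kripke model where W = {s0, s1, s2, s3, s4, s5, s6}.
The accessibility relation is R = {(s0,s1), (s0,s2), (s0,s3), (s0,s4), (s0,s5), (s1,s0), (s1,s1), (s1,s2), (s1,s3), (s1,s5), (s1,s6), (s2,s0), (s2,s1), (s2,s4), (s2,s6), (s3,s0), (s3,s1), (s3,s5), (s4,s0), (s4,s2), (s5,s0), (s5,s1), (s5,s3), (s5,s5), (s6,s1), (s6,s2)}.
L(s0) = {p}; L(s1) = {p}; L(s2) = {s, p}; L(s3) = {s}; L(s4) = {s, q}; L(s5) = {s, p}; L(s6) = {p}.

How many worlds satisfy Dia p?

Let φ = Dia p. Evaluate φ at each world:
  s0 (successors {s1, s2, s3, s4, s5}): φ is true.
  s1 (successors {s0, s1, s2, s3, s5, s6}): φ is true.
  s2 (successors {s0, s1, s4, s6}): φ is true.
  s3 (successors {s0, s1, s5}): φ is true.
  s4 (successors {s0, s2}): φ is true.
  s5 (successors {s0, s1, s3, s5}): φ is true.
  s6 (successors {s1, s2}): φ is true.
For instance, at s1:
  At s1: Dia p requires p at some successor in {s0, s1, s2, s3, s5, s6}.
    p holds at s0, so Dia p is true at s1.
Satisfying worlds: {s0, s1, s2, s3, s4, s5, s6}

7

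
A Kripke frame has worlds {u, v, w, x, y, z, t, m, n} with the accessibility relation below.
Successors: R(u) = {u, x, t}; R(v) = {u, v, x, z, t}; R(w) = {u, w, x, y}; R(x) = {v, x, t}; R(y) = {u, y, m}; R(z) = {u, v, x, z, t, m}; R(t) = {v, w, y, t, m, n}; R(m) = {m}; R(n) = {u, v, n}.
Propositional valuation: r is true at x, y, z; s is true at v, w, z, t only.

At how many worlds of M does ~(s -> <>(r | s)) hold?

Let φ = ~(s -> <>(r | s)). Evaluate φ at each world:
  u (successors {u, x, t}): φ is false.
  v (successors {u, v, x, z, t}): φ is false.
  w (successors {u, w, x, y}): φ is false.
  x (successors {v, x, t}): φ is false.
  y (successors {u, y, m}): φ is false.
  z (successors {u, v, x, z, t, m}): φ is false.
  t (successors {v, w, y, t, m, n}): φ is false.
  m (successors {m}): φ is false.
  n (successors {u, v, n}): φ is false.
For instance, at z:
  At z: s -> <>(r | s) is true, so ~(s -> <>(r | s)) is false.
    At z: s is true, <>(r | s) is true, so s -> <>(r | s) is true.
      At z: <>(r | s) requires r | s at some successor in {u, v, x, z, t, m}.
        r | s holds at v, so <>(r | s) is true at z.
Satisfying worlds: none.

0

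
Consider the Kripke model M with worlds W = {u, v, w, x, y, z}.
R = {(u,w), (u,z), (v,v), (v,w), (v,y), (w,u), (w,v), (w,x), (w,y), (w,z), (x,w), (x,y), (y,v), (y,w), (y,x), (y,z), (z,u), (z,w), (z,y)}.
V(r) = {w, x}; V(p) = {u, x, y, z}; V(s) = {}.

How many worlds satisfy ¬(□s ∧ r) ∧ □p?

Let φ = ¬(□s ∧ r) ∧ □p. Evaluate φ at each world:
  u (successors {w, z}): φ is false.
  v (successors {v, w, y}): φ is false.
  w (successors {u, v, x, y, z}): φ is false.
  x (successors {w, y}): φ is false.
  y (successors {v, w, x, z}): φ is false.
  z (successors {u, w, y}): φ is false.
For instance, at u:
  At u: ¬(□s ∧ r) is true, □p is false, so ¬(□s ∧ r) ∧ □p is false.
    At u: □s ∧ r is false, so ¬(□s ∧ r) is true.
      At u: □s is false, r is false, so □s ∧ r is false.
    At u: □p requires p at every successor {w, z}.
      p fails at w, so □p is false at u.
Satisfying worlds: none.

0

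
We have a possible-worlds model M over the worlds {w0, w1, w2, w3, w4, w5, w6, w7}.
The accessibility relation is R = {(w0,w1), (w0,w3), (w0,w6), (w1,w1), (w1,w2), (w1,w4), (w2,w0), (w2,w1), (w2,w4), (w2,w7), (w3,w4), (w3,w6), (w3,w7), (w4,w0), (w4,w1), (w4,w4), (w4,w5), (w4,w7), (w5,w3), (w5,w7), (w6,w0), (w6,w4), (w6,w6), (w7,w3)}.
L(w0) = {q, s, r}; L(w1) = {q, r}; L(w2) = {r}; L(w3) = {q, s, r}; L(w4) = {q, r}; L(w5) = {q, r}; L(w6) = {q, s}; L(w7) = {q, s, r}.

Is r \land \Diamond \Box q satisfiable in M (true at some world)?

Yes

Let φ = r \land \Diamond \Box q. Evaluate φ at each world:
  w0 (successors {w1, w3, w6}): φ is true.
  w1 (successors {w1, w2, w4}): φ is true.
  w2 (successors {w0, w1, w4, w7}): φ is true.
  w3 (successors {w4, w6, w7}): φ is true.
  w4 (successors {w0, w1, w4, w5, w7}): φ is true.
  w5 (successors {w3, w7}): φ is true.
  w6 (successors {w0, w4, w6}): φ is false.
  w7 (successors {w3}): φ is true.
Detail at w0 (witness):
  At w0: r is true, \Diamond \Box q is true, so r \land \Diamond \Box q is true.
    At w0: \Diamond \Box q requires \Box q at some successor in {w1, w3, w6}.
      \Box q holds at w3, so \Diamond \Box q is true at w0.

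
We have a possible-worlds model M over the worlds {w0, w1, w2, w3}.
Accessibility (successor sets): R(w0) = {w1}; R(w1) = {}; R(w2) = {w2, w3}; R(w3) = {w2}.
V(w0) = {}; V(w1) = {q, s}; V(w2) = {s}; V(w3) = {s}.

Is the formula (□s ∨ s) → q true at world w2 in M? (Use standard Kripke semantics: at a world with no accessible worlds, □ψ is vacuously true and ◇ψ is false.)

At w2: □s ∨ s is true, q is false, so (□s ∨ s) → q is false.
  At w2: □s is true, s is true, so □s ∨ s is true.
    At w2: □s requires s at every successor {w2, w3}.
      At w2: s is true.
      At w3: s is true.
    So □s is true at w2.

No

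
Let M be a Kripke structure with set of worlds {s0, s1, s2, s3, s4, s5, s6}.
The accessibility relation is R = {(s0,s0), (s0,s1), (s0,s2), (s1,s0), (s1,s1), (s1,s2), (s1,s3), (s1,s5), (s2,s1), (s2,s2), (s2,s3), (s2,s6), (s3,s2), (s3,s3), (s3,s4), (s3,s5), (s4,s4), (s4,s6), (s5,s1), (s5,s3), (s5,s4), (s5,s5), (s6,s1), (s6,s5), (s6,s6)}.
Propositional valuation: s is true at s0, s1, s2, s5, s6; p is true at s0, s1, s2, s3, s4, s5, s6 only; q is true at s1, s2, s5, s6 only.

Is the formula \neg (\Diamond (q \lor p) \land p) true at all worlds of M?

No

Recall that \Diamond ψ holds at a world iff ψ holds at some accessible world.
Let φ = \neg (\Diamond (q \lor p) \land p). Evaluate φ at each world:
  s0 (successors {s0, s1, s2}): φ is false.
  s1 (successors {s0, s1, s2, s3, s5}): φ is false.
  s2 (successors {s1, s2, s3, s6}): φ is false.
  s3 (successors {s2, s3, s4, s5}): φ is false.
  s4 (successors {s4, s6}): φ is false.
  s5 (successors {s1, s3, s4, s5}): φ is false.
  s6 (successors {s1, s5, s6}): φ is false.
Detail at s0 (counterexample):
  At s0: \Diamond (q \lor p) \land p is true, so \neg (\Diamond (q \lor p) \land p) is false.
    At s0: \Diamond (q \lor p) is true, p is true, so \Diamond (q \lor p) \land p is true.
      At s0: \Diamond (q \lor p) requires q \lor p at some successor in {s0, s1, s2}.
        q \lor p holds at s0, so \Diamond (q \lor p) is true at s0.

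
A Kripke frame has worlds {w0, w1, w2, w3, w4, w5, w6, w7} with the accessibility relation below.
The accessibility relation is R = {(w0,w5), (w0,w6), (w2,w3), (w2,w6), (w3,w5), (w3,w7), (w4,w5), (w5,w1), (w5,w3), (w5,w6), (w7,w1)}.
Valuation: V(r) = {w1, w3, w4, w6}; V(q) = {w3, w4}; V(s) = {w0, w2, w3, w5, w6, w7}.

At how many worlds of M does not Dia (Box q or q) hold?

Recall that Box ψ holds at a world iff ψ holds at every accessible world, and Dia ψ holds iff ψ holds at some accessible world.
Let φ = not Dia (Box q or q). Evaluate φ at each world:
  w0 (successors {w5, w6}): φ is false.
  w1 (successors ∅): φ is true.
  w2 (successors {w3, w6}): φ is false.
  w3 (successors {w5, w7}): φ is true.
  w4 (successors {w5}): φ is true.
  w5 (successors {w1, w3, w6}): φ is false.
  w6 (successors ∅): φ is true.
  w7 (successors {w1}): φ is false.
For instance, at w7:
  At w7: Dia (Box q or q) is true, so not Dia (Box q or q) is false.
    At w7: Dia (Box q or q) requires Box q or q at some successor in {w1}.
      Box q or q holds at w1, so Dia (Box q or q) is true at w7.
Satisfying worlds: {w1, w3, w4, w6}

4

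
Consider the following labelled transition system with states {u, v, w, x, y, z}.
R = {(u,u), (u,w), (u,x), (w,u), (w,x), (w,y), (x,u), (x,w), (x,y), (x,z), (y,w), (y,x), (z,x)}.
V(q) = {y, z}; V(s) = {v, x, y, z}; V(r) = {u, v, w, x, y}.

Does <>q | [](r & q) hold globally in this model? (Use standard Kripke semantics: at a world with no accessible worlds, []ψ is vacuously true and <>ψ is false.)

Let φ = <>q | [](r & q). Evaluate φ at each world:
  u (successors {u, w, x}): φ is false.
  v (successors ∅): φ is true.
  w (successors {u, x, y}): φ is true.
  x (successors {u, w, y, z}): φ is true.
  y (successors {w, x}): φ is false.
  z (successors {x}): φ is false.
Detail at u (counterexample):
  At u: <>q is false, [](r & q) is false, so <>q | [](r & q) is false.
    At u: <>q requires q at some successor in {u, w, x}.
      At u: q is false.
      At w: q is false.
      At x: q is false.
    So <>q is false at u.
    At u: [](r & q) requires r & q at every successor {u, w, x}.
      r & q fails at u, so [](r & q) is false at u.

No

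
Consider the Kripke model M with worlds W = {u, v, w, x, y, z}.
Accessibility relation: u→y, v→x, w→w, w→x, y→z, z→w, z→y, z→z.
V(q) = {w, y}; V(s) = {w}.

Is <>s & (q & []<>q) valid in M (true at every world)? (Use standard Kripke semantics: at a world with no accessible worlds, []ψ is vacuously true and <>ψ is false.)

No

Recall that []ψ holds at a world iff ψ holds at every accessible world, and <>ψ holds iff ψ holds at some accessible world.
Let φ = <>s & (q & []<>q). Evaluate φ at each world:
  u (successors {y}): φ is false.
  v (successors {x}): φ is false.
  w (successors {w, x}): φ is false.
  x (successors ∅): φ is false.
  y (successors {z}): φ is false.
  z (successors {w, y, z}): φ is false.
Detail at u (counterexample):
  At u: <>s is false, q & []<>q is false, so <>s & (q & []<>q) is false.
    At u: <>s requires s at some successor in {y}.
      At y: s is false.
    So <>s is false at u.
    At u: q is false, []<>q is false, so q & []<>q is false.
      At u: []<>q requires <>q at every successor {y}.
        <>q fails at y, so []<>q is false at u.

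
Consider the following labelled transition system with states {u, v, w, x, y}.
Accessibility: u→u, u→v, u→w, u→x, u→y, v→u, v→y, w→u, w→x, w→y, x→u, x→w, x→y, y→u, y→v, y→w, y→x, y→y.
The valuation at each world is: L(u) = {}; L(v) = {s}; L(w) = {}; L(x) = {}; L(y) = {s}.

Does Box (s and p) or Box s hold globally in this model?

Let φ = Box (s and p) or Box s. Evaluate φ at each world:
  u (successors {u, v, w, x, y}): φ is false.
  v (successors {u, y}): φ is false.
  w (successors {u, x, y}): φ is false.
  x (successors {u, w, y}): φ is false.
  y (successors {u, v, w, x, y}): φ is false.
Detail at u (counterexample):
  At u: Box (s and p) is false, Box s is false, so Box (s and p) or Box s is false.
    At u: Box (s and p) requires s and p at every successor {u, v, w, x, y}.
      s and p fails at u, so Box (s and p) is false at u.
    At u: Box s requires s at every successor {u, v, w, x, y}.
      s fails at u, so Box s is false at u.

No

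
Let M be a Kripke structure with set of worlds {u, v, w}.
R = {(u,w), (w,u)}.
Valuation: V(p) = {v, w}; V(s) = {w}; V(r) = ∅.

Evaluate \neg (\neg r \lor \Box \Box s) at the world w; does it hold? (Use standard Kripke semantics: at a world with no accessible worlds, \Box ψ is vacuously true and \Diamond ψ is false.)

Recall that \Box ψ holds at a world iff ψ holds at every accessible world, and \Diamond ψ holds iff ψ holds at some accessible world.
At w: \neg r \lor \Box \Box s is true, so \neg (\neg r \lor \Box \Box s) is false.
  At w: \neg r is true, \Box \Box s is true, so \neg r \lor \Box \Box s is true.
    At w: \Box \Box s requires \Box s at every successor {u}.
      At u: \Box s is true.
    So \Box \Box s is true at w.

No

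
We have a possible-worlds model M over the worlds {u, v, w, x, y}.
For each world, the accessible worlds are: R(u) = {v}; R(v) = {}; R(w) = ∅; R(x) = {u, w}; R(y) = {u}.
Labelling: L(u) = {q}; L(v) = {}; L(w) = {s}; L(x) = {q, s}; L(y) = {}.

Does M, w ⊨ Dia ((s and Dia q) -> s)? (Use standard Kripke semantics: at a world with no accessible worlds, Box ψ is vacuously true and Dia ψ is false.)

No

Recall that Dia ψ holds at a world iff ψ holds at some accessible world.
At w: no accessible worlds, so Dia ((s and Dia q) -> s) is false.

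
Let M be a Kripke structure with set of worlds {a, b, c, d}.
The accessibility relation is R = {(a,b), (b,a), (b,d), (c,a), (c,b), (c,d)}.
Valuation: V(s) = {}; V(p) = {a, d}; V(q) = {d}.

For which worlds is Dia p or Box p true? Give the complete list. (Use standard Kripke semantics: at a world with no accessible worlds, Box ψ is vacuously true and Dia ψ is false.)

Recall that Box ψ holds at a world iff ψ holds at every accessible world, and Dia ψ holds iff ψ holds at some accessible world.
Let φ = Dia p or Box p. Evaluate φ at each world:
  a (successors {b}): φ is false.
  b (successors {a, d}): φ is true.
  c (successors {a, b, d}): φ is true.
  d (successors ∅): φ is true.
For instance, at c:
  At c: Dia p is true, Box p is false, so Dia p or Box p is true.
    At c: Dia p requires p at some successor in {a, b, d}.
      p holds at a, so Dia p is true at c.
    At c: Box p requires p at every successor {a, b, d}.
      p fails at b, so Box p is false at c.
Satisfying worlds: {b, c, d}

b, c, d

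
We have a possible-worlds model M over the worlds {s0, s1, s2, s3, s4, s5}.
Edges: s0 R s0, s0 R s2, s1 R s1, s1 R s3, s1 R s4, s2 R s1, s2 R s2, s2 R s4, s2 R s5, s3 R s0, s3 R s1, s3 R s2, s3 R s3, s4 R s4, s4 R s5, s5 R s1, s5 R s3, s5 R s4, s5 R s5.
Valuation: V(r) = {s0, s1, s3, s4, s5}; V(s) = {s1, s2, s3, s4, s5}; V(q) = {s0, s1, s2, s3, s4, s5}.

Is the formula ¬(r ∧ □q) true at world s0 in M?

No

At s0: r ∧ □q is true, so ¬(r ∧ □q) is false.
  At s0: r is true, □q is true, so r ∧ □q is true.
    At s0: □q requires q at every successor {s0, s2}.
      At s0: q is true.
      At s2: q is true.
    So □q is true at s0.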